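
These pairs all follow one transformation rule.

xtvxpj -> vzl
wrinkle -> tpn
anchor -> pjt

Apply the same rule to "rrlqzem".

tsg

Looking at the pairs, the operation is to keep every other character starting from the second (positions 2nd, 4th, 6th, ...), then shift every letter 2 places forward in the alphabet (wrapping around).
Starting from "rrlqzem": after the first operation, "rqe"; after the second, "tsg".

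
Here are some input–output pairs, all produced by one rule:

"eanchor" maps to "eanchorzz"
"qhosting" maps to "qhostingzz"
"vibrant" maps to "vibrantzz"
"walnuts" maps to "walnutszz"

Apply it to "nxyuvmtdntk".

The rule is to append "zz".
So "nxyuvmtdntk" becomes "nxyuvmtdntkzz".

nxyuvmtdntkzz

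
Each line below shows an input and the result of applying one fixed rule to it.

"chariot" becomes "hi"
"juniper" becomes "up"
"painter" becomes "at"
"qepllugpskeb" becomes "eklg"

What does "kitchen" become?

The rule is to take characters alternately from the front and the back (1st, last, 2nd, 2nd-last, ...), then keep one character in every 3, starting at position 3 (positions 3rd, 6th, 9th, ...).
"kitchen" → "kniethc" → "ih".

ih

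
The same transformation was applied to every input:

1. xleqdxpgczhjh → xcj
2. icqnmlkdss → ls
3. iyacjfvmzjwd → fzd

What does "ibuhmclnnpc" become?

cn

Rule — delete the first 3 characters, then keep one character in every 3, starting at position 3 (positions 3rd, 6th, 9th, ...).
Starting from "ibuhmclnnpc": after the first operation, "hmclnnpc"; after the second, "cn".
(Check on "icqnmlkdss": → "nmlkdss" → "ls" ✓)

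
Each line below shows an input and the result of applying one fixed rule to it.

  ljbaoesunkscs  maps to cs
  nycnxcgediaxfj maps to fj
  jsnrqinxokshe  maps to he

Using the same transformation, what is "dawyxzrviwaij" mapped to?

ij

Looking at the pairs, the operation is to keep only the last 2 characters.
Applying that to "dawyxzrviwaij" gives "ij".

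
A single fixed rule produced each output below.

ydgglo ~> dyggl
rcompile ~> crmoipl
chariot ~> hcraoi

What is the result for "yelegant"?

In each case the input is transformed by: delete the last character, then swap each adjacent pair of characters (1↔2, 3↔4, ...).
On "yelegant": the first step gives "yelegan", and the second then gives "eyelagn".

eyelagn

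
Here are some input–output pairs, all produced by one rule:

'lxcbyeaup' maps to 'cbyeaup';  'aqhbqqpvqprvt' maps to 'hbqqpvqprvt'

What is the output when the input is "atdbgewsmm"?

dbgewsmm

Rule — delete the first 2 characters.
So "atdbgewsmm" becomes "dbgewsmm".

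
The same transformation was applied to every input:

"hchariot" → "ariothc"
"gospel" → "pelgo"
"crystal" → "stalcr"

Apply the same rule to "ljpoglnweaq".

Rule — move the first 3 characters to the end (rotate left by 3), then delete the last character.
"ljpoglnweaq" → "oglnweaqljp" → "oglnweaqlj".

oglnweaqlj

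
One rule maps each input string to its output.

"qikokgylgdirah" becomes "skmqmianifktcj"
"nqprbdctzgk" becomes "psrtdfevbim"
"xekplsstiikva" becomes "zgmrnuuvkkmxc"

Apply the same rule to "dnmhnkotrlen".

fpojpmqvtngp

The transformation: shift every letter 2 places forward in the alphabet (wrapping around).
Doing the same to "dnmhnkotrlen": "fpojpmqvtngp".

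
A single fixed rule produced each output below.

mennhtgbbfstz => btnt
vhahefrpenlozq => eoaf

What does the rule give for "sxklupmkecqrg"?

Rule — keep one character in every 3, starting at position 3 (positions 3rd, 6th, 9th, ...), then move the first 2 characters to the end (rotate left by 2).
"sxklupmkecqrg" → "kper" → "erkp".

erkp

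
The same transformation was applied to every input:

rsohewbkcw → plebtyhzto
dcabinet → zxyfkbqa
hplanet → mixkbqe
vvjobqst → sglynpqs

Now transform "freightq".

The pattern: move the first character to the end, then shift every letter 3 places backward in the alphabet (wrapping around).
On "freightq": the first step gives "reightqf", and the second then gives "obfdeqnc".

obfdeqnc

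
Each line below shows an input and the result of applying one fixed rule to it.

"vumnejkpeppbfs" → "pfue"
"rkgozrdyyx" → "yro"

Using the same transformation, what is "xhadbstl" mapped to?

th

The transformation: swap the front and back halves of the string, then keep one character in every 3, starting at position 3 (positions 3rd, 6th, 9th, ...).
Working it through for "xhadbstl": intermediate "bstlxhad", final "th".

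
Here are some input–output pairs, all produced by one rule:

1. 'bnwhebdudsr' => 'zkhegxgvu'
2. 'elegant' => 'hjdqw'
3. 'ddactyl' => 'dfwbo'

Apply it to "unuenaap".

xhqdds

The pattern: delete the first 2 characters, then shift every letter 3 places forward in the alphabet (wrapping around).
Starting from "unuenaap": after the first operation, "uenaap"; after the second, "xhqdds".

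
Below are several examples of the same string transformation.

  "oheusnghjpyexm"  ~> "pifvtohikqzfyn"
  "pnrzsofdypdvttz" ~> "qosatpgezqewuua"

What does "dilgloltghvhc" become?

ejmhmpmuhiwid

What's happening: shift every letter 1 place forward in the alphabet (wrapping around).
On "dilgloltghvhc" that produces "ejmhmpmuhiwid".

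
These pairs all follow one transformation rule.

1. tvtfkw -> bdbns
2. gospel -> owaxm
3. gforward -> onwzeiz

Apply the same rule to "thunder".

bpcvlm

In each case the input is transformed by: shift every letter 8 places forward in the alphabet (wrapping around), then delete the last character.
"thunder" → "bpcvlm".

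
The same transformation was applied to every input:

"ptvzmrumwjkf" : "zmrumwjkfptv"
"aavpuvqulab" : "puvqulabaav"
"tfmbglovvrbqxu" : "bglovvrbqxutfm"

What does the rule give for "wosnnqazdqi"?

Looking at the pairs, the operation is to move the first 3 characters to the end (rotate left by 3).
On "wosnnqazdqi" that produces "nnqazdqiwos".

nnqazdqiwos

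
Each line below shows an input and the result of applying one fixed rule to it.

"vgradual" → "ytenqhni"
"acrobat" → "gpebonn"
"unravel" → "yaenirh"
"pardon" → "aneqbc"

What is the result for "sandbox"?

knaqobf

What's happening: swap the first and last characters, then shift every letter 13 places forward in the alphabet (wrapping around) — i.e. ROT13.
Working it through for "sandbox": intermediate "xandbos", final "knaqobf".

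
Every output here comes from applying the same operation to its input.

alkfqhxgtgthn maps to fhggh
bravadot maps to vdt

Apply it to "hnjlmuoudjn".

In each case the input is transformed by: keep every other character starting from the second (positions 2nd, 4th, 6th, ...), then delete the first character.
So "hnjlmuoudjn" becomes "luuj".

luuj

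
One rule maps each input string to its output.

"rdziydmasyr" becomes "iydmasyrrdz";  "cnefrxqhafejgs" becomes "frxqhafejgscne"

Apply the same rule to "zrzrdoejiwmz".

Each output is the input with this applied: move the first 3 characters to the end (rotate left by 3).
Applying that to "zrzrdoejiwmz" gives "rdoejiwmzzrz".

rdoejiwmzzrz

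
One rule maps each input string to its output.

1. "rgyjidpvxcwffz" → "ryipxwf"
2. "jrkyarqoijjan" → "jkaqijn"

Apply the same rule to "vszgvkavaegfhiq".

Rule — keep every other character starting from the first (positions 1st, 3rd, 5th, ...).
On "vszgvkavaegfhiq" that produces "vzvaaghq".

vzvaaghq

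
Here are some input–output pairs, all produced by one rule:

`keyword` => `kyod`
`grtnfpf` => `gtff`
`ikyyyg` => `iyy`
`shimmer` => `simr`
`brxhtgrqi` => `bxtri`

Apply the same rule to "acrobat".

arbt

What's happening: keep every other character starting from the first (positions 1st, 3rd, 5th, ...).
Applying that to "acrobat" gives "arbt".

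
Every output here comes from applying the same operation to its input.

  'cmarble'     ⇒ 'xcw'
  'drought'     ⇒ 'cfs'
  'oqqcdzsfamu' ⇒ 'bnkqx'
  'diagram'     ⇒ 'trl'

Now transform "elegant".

What's happening: keep every other character starting from the second (positions 2nd, 4th, 6th, ...), then shift every letter 11 places forward in the alphabet (wrapping around).
For "elegant", step one produces "lgn"; step two turns that into "wry".

wry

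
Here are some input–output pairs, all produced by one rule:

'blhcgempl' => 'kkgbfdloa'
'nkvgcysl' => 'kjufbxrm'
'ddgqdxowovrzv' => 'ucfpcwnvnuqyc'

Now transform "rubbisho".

The pattern: swap the first and last characters, then shift every letter 1 place backward in the alphabet (wrapping around).
For "rubbisho", step one produces "oubbishr"; step two turns that into "ntaahrgq".

ntaahrgq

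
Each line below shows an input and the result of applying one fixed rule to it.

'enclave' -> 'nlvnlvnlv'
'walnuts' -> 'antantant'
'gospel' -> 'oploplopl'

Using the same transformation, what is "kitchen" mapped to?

The transformation: keep every other character starting from the second (positions 2nd, 4th, 6th, ...), then write the whole string 3 times in a row.
For "kitchen", step one produces "ice"; step two turns that into "iceiceice".

iceiceice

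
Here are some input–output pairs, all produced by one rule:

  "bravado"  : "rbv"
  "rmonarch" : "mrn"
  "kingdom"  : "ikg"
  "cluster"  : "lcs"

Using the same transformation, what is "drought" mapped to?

rdu

The transformation: swap each adjacent pair of characters (1↔2, 3↔4, ...), then keep only the first 3 characters.
For "drought", step one produces "rduohgt"; step two turns that into "rdu".
(Check on "bravado": → "rbvadao" → "rbv" ✓)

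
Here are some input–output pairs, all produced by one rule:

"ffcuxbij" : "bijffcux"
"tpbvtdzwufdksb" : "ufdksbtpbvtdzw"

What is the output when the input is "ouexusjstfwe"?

Each output is the input with this applied: swap the front and back halves of the string, then move the first character to the end.
For "ouexusjstfwe", step one produces "jstfweouexus"; step two turns that into "stfweouexusj".

stfweouexusj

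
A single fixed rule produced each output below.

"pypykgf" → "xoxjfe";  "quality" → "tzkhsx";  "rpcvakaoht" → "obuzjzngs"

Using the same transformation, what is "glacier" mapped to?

What's happening: shift every letter 1 place backward in the alphabet (wrapping around), then delete the first character.
On "glacier": the first step gives "fkzbhdq", and the second then gives "kzbhdq".
(Check on "pypykgf": → "oxoxjfe" → "xoxjfe" ✓)

kzbhdq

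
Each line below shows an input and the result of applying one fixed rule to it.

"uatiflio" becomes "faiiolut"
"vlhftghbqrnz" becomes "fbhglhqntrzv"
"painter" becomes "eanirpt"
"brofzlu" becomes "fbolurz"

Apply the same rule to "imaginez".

eaigmizn

In each case the input is transformed by: sort the characters into alphabetical order, then swap each adjacent pair of characters (1↔2, 3↔4, ...).
On "imaginez": the first step gives "aegiimnz", and the second then gives "eaigmizn".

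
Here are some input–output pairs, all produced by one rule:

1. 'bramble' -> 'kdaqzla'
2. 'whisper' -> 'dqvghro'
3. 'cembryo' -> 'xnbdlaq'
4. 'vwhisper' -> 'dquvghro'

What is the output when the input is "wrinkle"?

kdvqhmj

In each case the input is transformed by: move the last 2 characters to the front (rotate right by 2), then shift every letter 1 place backward in the alphabet (wrapping around).
"wrinkle" → "lewrink" → "kdvqhmj".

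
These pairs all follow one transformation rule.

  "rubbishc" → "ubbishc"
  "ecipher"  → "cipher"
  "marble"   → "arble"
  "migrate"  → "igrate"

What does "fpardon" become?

What's happening: delete the first character.
Applying that to "fpardon" gives "pardon".

pardon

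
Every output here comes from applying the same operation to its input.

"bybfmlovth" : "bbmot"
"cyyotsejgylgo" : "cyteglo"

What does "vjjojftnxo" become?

In each case the input is transformed by: keep every other character starting from the first (positions 1st, 3rd, 5th, ...).
For "vjjojftnxo" the result is "vjjtx".

vjjtx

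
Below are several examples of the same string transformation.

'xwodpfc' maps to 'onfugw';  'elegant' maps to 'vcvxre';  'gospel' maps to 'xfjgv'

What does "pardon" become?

What's happening: delete the last character, then shift every letter 9 places backward in the alphabet (wrapping around).
"pardon" → "pardo" → "griuf".

griuf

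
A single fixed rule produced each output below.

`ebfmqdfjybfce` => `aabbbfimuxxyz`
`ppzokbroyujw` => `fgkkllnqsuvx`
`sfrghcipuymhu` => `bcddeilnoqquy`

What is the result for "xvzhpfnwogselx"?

Rule — shift every letter 4 places backward in the alphabet (wrapping around), then sort the characters into alphabetical order.
For "xvzhpfnwogselx", step one produces "trvdlbjskcoaht"; step two turns that into "abcdhjklorsttv".

abcdhjklorsttv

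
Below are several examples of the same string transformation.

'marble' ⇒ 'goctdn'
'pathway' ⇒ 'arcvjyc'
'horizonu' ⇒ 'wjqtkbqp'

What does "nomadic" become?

epqocfk

The transformation: shift every letter 2 places forward in the alphabet (wrapping around), then move the last character to the front.
Working it through for "nomadic": intermediate "pqocfke", final "epqocfk".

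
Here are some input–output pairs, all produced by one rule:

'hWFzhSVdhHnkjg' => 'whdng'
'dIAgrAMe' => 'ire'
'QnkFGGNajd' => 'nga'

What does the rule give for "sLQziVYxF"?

Looking at the pairs, the operation is to keep one character in every 3, starting at position 2 (positions 2nd, 5th, 8th, ...), then convert every letter to lowercase.
On "sLQziVYxF": the first step gives "Lix", and the second then gives "lix".

lix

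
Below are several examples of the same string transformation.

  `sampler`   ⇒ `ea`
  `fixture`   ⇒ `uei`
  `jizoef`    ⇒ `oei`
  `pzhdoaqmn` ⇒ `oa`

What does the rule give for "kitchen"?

The transformation: move the first 3 characters to the end (rotate left by 3), then keep only the vowels.
Applying both steps to "kitchen": "chenkit", then "ei".

ei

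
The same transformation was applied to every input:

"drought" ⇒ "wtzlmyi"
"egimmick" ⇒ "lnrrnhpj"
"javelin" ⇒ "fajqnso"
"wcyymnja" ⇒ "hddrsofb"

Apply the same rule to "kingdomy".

The rule is to move the first character to the end, then shift every letter 5 places forward in the alphabet (wrapping around).
"kingdomy" → "nslitrdp".

nslitrdp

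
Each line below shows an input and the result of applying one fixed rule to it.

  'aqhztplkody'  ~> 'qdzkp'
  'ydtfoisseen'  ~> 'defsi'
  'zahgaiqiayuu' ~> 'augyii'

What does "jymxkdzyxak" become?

yaxyd

The transformation: keep every other character starting from the second (positions 2nd, 4th, 6th, ...), then take characters alternately from the front and the back (1st, last, 2nd, 2nd-last, ...).
Starting from "jymxkdzyxak": after the first operation, "yxdya"; after the second, "yaxyd".
(Check on "ydtfoisseen": → "dfise" → "defsi" ✓)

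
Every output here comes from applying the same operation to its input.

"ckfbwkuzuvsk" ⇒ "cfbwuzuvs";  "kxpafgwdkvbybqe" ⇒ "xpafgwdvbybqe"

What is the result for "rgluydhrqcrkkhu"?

rgluydhrqcrhu

The pattern: remove every "k".
Applying that to "rgluydhrqcrkkhu" gives "rgluydhrqcrhu".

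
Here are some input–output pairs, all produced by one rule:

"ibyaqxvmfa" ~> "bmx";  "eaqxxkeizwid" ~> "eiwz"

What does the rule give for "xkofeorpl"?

kox

What's happening: sort the characters into alphabetical order, then keep one character in every 3, starting at position 3 (positions 3rd, 6th, 9th, ...).
"xkofeorpl" → "efklooprx" → "kox".
(Check on "ibyaqxvmfa": → "aabfimqvxy" → "bmx" ✓)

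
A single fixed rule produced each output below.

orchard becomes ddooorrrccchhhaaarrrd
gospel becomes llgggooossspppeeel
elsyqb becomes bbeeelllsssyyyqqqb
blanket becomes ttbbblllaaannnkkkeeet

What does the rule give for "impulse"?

eeiiimmmpppuuulllssse

The transformation: repeat every character 3 times, then move the last 2 characters to the front (rotate right by 2).
For "impulse", step one produces "iiimmmpppuuulllssseee"; step two turns that into "eeiiimmmpppuuulllssse".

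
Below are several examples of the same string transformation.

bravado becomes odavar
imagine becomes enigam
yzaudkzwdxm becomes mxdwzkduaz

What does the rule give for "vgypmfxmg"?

In each case the input is transformed by: reverse the string, then delete the last character.
Starting from "vgypmfxmg": after the first operation, "gmxfmpygv"; after the second, "gmxfmpyg".

gmxfmpyg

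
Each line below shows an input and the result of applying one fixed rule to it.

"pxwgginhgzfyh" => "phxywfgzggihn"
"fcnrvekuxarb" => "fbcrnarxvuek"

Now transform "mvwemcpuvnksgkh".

mhvkwgesmkcnpvu

The pattern: take characters alternately from the front and the back (1st, last, 2nd, 2nd-last, ...).
Doing the same to "mvwemcpuvnksgkh": "mhvkwgesmkcnpvu".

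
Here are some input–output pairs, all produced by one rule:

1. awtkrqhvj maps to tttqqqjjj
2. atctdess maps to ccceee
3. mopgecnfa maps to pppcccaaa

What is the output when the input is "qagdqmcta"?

The rule is to keep one character in every 3, starting at position 3 (positions 3rd, 6th, 9th, ...), then repeat every character 3 times.
Applying that to "qagdqmcta" gives "gggmmmaaa".

gggmmmaaa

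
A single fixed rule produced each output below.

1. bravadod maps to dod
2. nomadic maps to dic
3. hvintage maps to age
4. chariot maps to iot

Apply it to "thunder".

Looking at the pairs, the operation is to keep only the last 3 characters.
"thunder" → "der".

der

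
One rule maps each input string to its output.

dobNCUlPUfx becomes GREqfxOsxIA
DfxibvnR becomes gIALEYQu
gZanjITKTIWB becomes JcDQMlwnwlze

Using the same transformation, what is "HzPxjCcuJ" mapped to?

Rule — flip the case of every letter, then shift every letter 3 places forward in the alphabet (wrapping around).
Applying both steps to "HzPxjCcuJ": "hZpXJcCUj", then "kCsAMfFXm".
(Check on "gZanjITKTIWB": → "GzANJitktiwb" → "JcDQMlwnwlze" ✓)

kCsAMfFXm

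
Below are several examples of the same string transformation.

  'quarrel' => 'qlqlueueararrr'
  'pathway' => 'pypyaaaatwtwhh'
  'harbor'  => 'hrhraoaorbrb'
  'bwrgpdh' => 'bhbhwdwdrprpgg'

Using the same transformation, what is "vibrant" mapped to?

In each case the input is transformed by: double every character, then take characters alternately from the front and the back (1st, last, 2nd, 2nd-last, ...).
Working it through for "vibrant": intermediate "vviibbrraanntt", final "vtvtininbabarr".
(Check on "pathway": → "ppaatthhwwaayy" → "pypyaaaatwtwhh" ✓)

vtvtininbabarr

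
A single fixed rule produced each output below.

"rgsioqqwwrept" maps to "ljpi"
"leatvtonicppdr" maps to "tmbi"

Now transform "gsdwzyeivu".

wro

The rule is to keep one character in every 3, starting at position 3 (positions 3rd, 6th, 9th, ...), then shift every letter 7 places backward in the alphabet (wrapping around).
Applying both steps to "gsdwzyeivu": "dyv", then "wro".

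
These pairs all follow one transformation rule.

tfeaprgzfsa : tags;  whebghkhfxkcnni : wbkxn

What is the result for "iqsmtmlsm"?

iml

The rule is to keep one character in every 3, starting at position 1 (positions 1st, 4th, 7th, ...).
So "iqsmtmlsm" becomes "iml".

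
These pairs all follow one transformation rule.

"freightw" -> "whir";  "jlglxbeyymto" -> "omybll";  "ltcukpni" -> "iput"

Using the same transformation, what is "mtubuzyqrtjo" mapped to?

Looking at the pairs, the operation is to keep every other character starting from the second (positions 2nd, 4th, 6th, ...), then reverse the string.
Applying both steps to "mtubuzyqrtjo": "tbzqto", then "otqzbt".

otqzbt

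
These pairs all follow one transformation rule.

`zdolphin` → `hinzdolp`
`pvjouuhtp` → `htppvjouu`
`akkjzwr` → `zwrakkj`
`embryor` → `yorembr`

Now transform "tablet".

The rule is to move the last 3 characters to the front (rotate right by 3).
Doing the same to "tablet": "lettab".

lettab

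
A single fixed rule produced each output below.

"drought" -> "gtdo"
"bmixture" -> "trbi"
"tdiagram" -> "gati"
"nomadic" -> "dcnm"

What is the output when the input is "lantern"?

The pattern: keep every other character starting from the first (positions 1st, 3rd, 5th, ...), then move the first 2 characters to the end (rotate left by 2).
Applying both steps to "lantern": "lnen", then "enln".

enln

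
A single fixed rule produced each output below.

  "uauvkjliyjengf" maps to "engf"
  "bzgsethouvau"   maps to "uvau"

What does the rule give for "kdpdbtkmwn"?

kmwn

Looking at the pairs, the operation is to keep only the last 4 characters.
On "kdpdbtkmwn" that produces "kmwn".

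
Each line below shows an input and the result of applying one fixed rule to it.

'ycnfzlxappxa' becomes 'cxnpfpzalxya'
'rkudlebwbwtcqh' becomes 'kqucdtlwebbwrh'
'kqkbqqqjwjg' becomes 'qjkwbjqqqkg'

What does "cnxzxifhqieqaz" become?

naxqzexiiqfhcz

Rule — take characters alternately from the front and the back (1st, last, 2nd, 2nd-last, ...), then move the first 2 characters to the end (rotate left by 2).
On "cnxzxifhqieqaz": the first step gives "cznaxqzexiiqfh", and the second then gives "naxqzexiiqfhcz".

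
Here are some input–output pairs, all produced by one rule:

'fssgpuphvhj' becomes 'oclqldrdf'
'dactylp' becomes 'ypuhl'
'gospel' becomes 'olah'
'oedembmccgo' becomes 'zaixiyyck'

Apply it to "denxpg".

jtlc

Each output is the input with this applied: delete the first 2 characters, then shift every letter 4 places backward in the alphabet (wrapping around).
Applying both steps to "denxpg": "nxpg", then "jtlc".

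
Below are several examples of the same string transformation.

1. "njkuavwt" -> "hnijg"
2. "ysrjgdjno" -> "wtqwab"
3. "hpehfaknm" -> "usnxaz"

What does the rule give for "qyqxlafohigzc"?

In each case the input is transformed by: shift every letter 13 places forward in the alphabet (wrapping around) — i.e. ROT13, then delete the first 3 characters.
Starting from "qyqxlafohigzc": after the first operation, "dldkynsbuvtmp"; after the second, "kynsbuvtmp".

kynsbuvtmp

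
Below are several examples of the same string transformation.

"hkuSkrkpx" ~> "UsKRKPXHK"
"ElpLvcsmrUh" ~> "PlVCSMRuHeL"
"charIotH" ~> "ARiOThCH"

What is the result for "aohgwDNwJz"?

In each case the input is transformed by: move the first 2 characters to the end (rotate left by 2), then flip the case of every letter.
For "aohgwDNwJz", step one produces "hgwDNwJzao"; step two turns that into "HGWdnWjZAO".

HGWdnWjZAO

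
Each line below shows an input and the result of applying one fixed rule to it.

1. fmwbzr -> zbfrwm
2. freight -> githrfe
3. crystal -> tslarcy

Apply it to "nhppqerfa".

qpreafhnp

In each case the input is transformed by: move the first 3 characters to the end (rotate left by 3), then swap each adjacent pair of characters (1↔2, 3↔4, ...).
For "nhppqerfa" the result is "qpreafhnp".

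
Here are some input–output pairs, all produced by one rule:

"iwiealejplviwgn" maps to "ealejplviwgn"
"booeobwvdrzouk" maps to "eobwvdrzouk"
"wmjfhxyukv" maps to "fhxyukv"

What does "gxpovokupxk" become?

ovokupxk

Each output is the input with this applied: delete the first 3 characters.
Doing the same to "gxpovokupxk": "ovokupxk".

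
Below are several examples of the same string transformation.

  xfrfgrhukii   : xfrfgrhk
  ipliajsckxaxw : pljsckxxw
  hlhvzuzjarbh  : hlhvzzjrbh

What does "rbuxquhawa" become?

What's happening: remove every vowel.
Applying that to "rbuxquhawa" gives "rbxqhw".

rbxqhw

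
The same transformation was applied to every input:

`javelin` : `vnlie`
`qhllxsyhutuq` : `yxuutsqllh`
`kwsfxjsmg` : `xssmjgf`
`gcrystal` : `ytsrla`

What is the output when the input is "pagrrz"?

zrrg

Looking at the pairs, the operation is to delete the first 2 characters, then sort the characters into reverse alphabetical order.
For "pagrrz" the result is "zrrg".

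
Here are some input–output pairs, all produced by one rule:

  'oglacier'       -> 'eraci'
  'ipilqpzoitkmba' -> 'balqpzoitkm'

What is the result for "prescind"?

ndsci

Rule — delete the first 3 characters, then move the last 2 characters to the front (rotate right by 2).
Starting from "prescind": after the first operation, "scind"; after the second, "ndsci".
(Check on "ipilqpzoitkmba": → "lqpzoitkmba" → "balqpzoitkm" ✓)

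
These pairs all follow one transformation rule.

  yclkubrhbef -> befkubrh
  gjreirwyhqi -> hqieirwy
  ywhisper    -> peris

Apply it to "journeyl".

eylrn

The transformation: delete the first 3 characters, then move the last 3 characters to the front (rotate right by 3).
Working it through for "journeyl": intermediate "rneyl", final "eylrn".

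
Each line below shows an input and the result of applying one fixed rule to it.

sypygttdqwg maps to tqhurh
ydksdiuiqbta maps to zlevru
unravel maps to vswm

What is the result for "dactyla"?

Looking at the pairs, the operation is to keep every other character starting from the first (positions 1st, 3rd, 5th, ...), then shift every letter 1 place forward in the alphabet (wrapping around).
Starting from "dactyla": after the first operation, "dcya"; after the second, "edzb".

edzb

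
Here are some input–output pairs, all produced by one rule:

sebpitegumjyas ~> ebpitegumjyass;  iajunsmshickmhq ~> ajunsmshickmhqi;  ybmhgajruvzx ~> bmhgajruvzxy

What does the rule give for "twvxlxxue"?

wvxlxxuet

Rule — move the first character to the end.
On "twvxlxxue" that produces "wvxlxxuet".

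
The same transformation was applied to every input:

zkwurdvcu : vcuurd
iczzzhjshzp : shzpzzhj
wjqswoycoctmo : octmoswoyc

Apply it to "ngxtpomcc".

mcctpo

In each case the input is transformed by: delete the first 3 characters, then swap the front and back halves of the string.
On "ngxtpomcc": the first step gives "tpomcc", and the second then gives "mcctpo".
(Check on "iczzzhjshzp": → "zzhjshzp" → "shzpzzhj" ✓)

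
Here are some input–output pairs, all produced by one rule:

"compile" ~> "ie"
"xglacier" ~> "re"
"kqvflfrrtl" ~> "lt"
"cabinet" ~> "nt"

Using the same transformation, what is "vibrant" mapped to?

at

The transformation: swap each adjacent pair of characters (1↔2, 3↔4, ...), then keep only the last 2 characters.
On "vibrant": the first step gives "ivrbnat", and the second then gives "at".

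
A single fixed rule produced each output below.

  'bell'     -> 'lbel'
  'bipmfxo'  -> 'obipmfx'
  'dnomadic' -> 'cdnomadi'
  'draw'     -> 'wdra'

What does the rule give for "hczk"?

In each case the input is transformed by: move the last character to the front.
So "hczk" becomes "khcz".

khcz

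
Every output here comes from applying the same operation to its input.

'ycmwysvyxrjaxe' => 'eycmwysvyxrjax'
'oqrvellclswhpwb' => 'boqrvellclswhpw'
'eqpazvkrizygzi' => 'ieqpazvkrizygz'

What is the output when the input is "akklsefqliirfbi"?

iakklsefqliirfb

Rule — move the last character to the front.
On "akklsefqliirfbi" that produces "iakklsefqliirfb".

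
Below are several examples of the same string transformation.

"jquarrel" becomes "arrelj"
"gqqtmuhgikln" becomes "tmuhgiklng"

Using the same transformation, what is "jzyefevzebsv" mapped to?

efevzebsvj

The rule is to move the first 3 characters to the end (rotate left by 3), then delete the last 2 characters.
Applying that to "jzyefevzebsv" gives "efevzebsvj".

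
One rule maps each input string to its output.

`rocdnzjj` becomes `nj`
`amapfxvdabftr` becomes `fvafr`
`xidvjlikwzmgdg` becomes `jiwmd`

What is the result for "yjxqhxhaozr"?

In each case the input is transformed by: delete the first 3 characters, then keep every other character starting from the second (positions 2nd, 4th, 6th, ...).
On "yjxqhxhaozr": the first step gives "qhxhaozr", and the second then gives "hhor".

hhor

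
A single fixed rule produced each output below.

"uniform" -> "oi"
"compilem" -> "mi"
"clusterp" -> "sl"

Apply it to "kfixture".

ti

Looking at the pairs, the operation is to sort the characters into reverse alphabetical order, then keep one character in every 3, starting at position 3 (positions 3rd, 6th, 9th, ...).
Starting from "kfixture": after the first operation, "xutrkife"; after the second, "ti".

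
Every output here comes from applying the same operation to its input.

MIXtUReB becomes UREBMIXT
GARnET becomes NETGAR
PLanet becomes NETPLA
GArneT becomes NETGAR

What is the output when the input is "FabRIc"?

In each case the input is transformed by: swap the front and back halves of the string, then convert every letter to uppercase.
Starting from "FabRIc": after the first operation, "RIcFab"; after the second, "RICFAB".

RICFAB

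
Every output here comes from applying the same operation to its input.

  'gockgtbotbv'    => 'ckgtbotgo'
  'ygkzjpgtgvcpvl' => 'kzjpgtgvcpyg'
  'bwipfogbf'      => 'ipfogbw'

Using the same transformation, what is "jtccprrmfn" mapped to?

ccprrmjt

Looking at the pairs, the operation is to delete the last 2 characters, then move the first 2 characters to the end (rotate left by 2).
Doing the same to "jtccprrmfn": "ccprrmjt".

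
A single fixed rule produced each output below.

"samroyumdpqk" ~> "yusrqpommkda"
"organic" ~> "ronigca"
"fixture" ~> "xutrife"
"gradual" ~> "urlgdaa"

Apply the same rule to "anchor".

ronhca

The rule is to sort the characters into reverse alphabetical order.
Doing the same to "anchor": "ronhca".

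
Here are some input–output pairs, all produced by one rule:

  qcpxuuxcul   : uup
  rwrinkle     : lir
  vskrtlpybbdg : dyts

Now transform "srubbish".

Looking at the pairs, the operation is to reverse the string, then keep one character in every 3, starting at position 2 (positions 2nd, 5th, 8th, ...).
Applying that to "srubbish" gives "sbs".
(Check on "rwrinkle": → "elknirwr" → "lir" ✓)

sbs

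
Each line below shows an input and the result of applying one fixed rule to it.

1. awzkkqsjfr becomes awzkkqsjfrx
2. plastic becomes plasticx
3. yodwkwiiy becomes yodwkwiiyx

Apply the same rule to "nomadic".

nomadicx

The pattern: append "x".
Doing the same to "nomadic": "nomadicx".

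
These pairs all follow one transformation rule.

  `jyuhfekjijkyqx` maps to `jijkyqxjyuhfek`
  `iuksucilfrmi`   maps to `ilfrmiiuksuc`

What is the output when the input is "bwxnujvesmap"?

vesmapbwxnuj

The rule is to swap the front and back halves of the string.
On "bwxnujvesmap" that produces "vesmapbwxnuj".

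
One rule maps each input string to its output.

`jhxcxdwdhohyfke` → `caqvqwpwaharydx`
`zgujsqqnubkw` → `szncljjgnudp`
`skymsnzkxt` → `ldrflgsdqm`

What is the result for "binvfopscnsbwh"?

ubgoyhilvglupa

Rule — shift every letter 7 places backward in the alphabet (wrapping around).
So "binvfopscnsbwh" becomes "ubgoyhilvglupa".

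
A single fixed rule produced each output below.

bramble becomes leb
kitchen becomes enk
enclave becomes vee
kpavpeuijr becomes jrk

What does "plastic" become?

icp

The pattern: move the last 2 characters to the front (rotate right by 2), then keep only the first 3 characters.
Applying that to "plastic" gives "icp".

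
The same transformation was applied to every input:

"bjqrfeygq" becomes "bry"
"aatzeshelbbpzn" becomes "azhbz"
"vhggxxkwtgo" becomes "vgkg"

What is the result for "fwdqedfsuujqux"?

fqfuu

In each case the input is transformed by: keep one character in every 3, starting at position 1 (positions 1st, 4th, 7th, ...).
Doing the same to "fwdqedfsuujqux": "fqfuu".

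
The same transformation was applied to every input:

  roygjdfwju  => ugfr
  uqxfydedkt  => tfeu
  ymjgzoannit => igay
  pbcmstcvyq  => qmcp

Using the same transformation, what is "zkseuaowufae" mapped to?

feoz

In each case the input is transformed by: keep one character in every 3, starting at position 1 (positions 1st, 4th, 7th, ...), then swap the first and last characters.
Starting from "zkseuaowufae": after the first operation, "zeof"; after the second, "feoz".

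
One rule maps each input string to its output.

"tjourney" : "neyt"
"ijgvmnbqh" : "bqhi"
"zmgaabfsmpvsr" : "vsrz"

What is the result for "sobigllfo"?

What's happening: move the first character to the end, then keep only the last 4 characters.
Working it through for "sobigllfo": intermediate "obigllfos", final "lfos".

lfos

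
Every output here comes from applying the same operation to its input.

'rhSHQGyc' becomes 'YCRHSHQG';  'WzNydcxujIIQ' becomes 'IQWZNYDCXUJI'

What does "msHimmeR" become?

Each output is the input with this applied: move the last 2 characters to the front (rotate right by 2), then convert every letter to uppercase.
Applying both steps to "msHimmeR": "eRmsHimm", then "ERMSHIMM".

ERMSHIMM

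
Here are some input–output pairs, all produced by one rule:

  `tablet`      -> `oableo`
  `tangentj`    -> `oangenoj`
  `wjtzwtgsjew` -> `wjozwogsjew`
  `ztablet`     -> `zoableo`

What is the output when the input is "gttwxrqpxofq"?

goowxrqpxofq

What's happening: replace every "t" with "o".
Doing the same to "gttwxrqpxofq": "goowxrqpxofq".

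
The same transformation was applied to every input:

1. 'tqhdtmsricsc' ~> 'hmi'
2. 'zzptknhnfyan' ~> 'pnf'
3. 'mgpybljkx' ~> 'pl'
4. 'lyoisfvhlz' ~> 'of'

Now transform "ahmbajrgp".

mj

Rule — keep one character in every 3, starting at position 3 (positions 3rd, 6th, 9th, ...), then delete the last character.
"ahmbajrgp" → "mjp" → "mj".
(Check on "mgpybljkx": → "plx" → "pl" ✓)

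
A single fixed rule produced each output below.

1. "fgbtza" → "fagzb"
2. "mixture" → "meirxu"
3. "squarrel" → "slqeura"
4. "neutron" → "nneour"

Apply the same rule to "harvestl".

What's happening: take characters alternately from the front and the back (1st, last, 2nd, 2nd-last, ...), then delete the last character.
For "harvestl", step one produces "hlatrsve"; step two turns that into "hlatrsv".
(Check on "fgbtza": → "fagzbt" → "fagzb" ✓)

hlatrsv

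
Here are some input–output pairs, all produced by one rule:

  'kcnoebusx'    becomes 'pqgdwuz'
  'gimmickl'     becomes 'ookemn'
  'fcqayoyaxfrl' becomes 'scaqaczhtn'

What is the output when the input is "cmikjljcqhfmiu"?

The transformation: shift every letter 2 places forward in the alphabet (wrapping around), then delete the first 2 characters.
Working it through for "cmikjljcqhfmiu": intermediate "eokmlnlesjhokw", final "kmlnlesjhokw".

kmlnlesjhokw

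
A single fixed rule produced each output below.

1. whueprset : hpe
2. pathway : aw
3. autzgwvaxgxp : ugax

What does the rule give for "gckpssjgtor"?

Each output is the input with this applied: keep one character in every 3, starting at position 2 (positions 2nd, 5th, 8th, ...).
For "gckpssjgtor" the result is "csgr".

csgr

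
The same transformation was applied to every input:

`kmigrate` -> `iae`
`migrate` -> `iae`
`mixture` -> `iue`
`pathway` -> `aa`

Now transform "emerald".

In each case the input is transformed by: keep only the vowels.
Applying that to "emerald" gives "eea".

eea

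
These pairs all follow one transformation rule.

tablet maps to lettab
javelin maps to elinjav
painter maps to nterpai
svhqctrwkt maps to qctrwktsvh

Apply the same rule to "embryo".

ryoemb

In each case the input is transformed by: move the first 3 characters to the end (rotate left by 3).
For "embryo" the result is "ryoemb".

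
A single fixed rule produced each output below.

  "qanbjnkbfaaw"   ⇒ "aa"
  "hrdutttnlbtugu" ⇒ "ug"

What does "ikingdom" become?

In each case the input is transformed by: move the last 3 characters to the front (rotate right by 3), then keep only the first 2 characters.
Starting from "ikingdom": after the first operation, "domiking"; after the second, "do".

do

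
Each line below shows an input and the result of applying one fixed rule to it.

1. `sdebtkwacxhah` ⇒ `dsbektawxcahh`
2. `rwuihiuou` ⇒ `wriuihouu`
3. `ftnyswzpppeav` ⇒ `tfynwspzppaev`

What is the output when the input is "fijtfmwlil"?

iftjmflwli

Looking at the pairs, the operation is to swap each adjacent pair of characters (1↔2, 3↔4, ...).
Applying that to "fijtfmwlil" gives "iftjmflwli".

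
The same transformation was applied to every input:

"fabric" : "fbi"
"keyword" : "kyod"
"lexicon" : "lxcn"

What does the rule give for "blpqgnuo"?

Each output is the input with this applied: keep every other character starting from the first (positions 1st, 3rd, 5th, ...).
For "blpqgnuo" the result is "bpgu".

bpgu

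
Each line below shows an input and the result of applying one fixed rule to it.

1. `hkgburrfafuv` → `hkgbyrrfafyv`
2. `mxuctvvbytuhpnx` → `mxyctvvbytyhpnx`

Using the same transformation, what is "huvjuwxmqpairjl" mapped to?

Each output is the input with this applied: replace every "u" with "y".
So "huvjuwxmqpairjl" becomes "hyvjywxmqpairjl".

hyvjywxmqpairjl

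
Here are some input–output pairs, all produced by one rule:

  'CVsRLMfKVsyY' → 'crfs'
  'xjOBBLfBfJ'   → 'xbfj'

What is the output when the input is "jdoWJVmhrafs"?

jwma

Looking at the pairs, the operation is to keep one character in every 3, starting at position 1 (positions 1st, 4th, 7th, ...), then convert every letter to lowercase.
Applying both steps to "jdoWJVmhrafs": "jWma", then "jwma".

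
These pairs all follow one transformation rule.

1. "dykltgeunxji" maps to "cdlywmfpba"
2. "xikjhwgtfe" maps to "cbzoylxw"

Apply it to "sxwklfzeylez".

ocdxrwqdwr

The pattern: shift every letter 8 places backward in the alphabet (wrapping around), then delete the first 2 characters.
For "sxwklfzeylez" the result is "ocdxrwqdwr".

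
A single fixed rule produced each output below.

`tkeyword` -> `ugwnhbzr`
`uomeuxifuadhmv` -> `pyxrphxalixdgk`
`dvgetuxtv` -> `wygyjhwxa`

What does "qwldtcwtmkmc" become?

pftzogwfzwpn

What's happening: shift every letter 3 places forward in the alphabet (wrapping around), then move the last 2 characters to the front (rotate right by 2).
On "qwldtcwtmkmc": the first step gives "tzogwfzwpnpf", and the second then gives "pftzogwfzwpn".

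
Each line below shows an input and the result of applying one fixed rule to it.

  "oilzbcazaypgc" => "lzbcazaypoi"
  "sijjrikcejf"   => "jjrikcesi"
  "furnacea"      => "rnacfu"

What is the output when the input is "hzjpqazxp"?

Each output is the input with this applied: delete the last 2 characters, then move the first 2 characters to the end (rotate left by 2).
So "hzjpqazxp" becomes "jpqazhz".

jpqazhz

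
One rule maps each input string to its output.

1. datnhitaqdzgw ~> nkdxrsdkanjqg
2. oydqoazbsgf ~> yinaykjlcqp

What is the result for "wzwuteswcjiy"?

The pattern: shift every letter 10 places forward in the alphabet (wrapping around).
"wzwuteswcjiy" → "gjgedocgmtsi".

gjgedocgmtsi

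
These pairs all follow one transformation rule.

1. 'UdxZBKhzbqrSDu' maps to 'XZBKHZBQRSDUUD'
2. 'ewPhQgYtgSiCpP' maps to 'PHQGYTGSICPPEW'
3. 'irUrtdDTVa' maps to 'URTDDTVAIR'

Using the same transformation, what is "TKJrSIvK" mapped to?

The pattern: move the first 2 characters to the end (rotate left by 2), then convert every letter to uppercase.
Applying that to "TKJrSIvK" gives "JRSIVKTK".
(Check on "ewPhQgYtgSiCpP": → "PhQgYtgSiCpPew" → "PHQGYTGSICPPEW" ✓)

JRSIVKTK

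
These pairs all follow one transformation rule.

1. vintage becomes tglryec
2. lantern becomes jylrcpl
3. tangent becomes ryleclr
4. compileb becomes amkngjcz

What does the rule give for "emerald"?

ckcpyjb

The transformation: shift every letter 2 places backward in the alphabet (wrapping around).
For "emerald" the result is "ckcpyjb".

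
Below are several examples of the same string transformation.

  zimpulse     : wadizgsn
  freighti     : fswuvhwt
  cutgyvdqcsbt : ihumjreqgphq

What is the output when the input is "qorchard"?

cfqvofre

Rule — shift every letter 12 places backward in the alphabet (wrapping around), then move the first character to the end.
Working it through for "qorchard": intermediate "ecfqvofr", final "cfqvofre".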